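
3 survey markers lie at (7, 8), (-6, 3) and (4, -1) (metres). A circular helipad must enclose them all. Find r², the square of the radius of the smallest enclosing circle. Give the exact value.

Call the three points A, B, C in the order given.
Side lengths²: AB² = 194, AC² = 90, BC² = 116.
Since AB² = 194 < 116 + 90 = 206, the triangle is acute, so the smallest enclosing circle is the circumcircle.
Circumcentre = (11/17, 87/17), r² = 14065/289.

14065/289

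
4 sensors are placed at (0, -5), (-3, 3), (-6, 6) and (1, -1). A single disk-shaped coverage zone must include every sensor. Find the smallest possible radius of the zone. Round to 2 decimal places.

The minimum enclosing circle of a finite set is fixed by two of the points (as a diameter) or three (as a circumcircle).
The farthest pair is (0, -5)–(-6, 6) with squared distance 157. The circle on this segment as diameter has centre (-3, 0.5) and r² = 157/4 = 39.25.
Check (-3, 3): distance² to centre = 6.25 ≤ 39.25, so it lies inside.
All remaining points lie in this disk, and no smaller disk contains both endpoints, so this is the minimum enclosing circle.
r = √(39.25) ≈ 6.26.

6.26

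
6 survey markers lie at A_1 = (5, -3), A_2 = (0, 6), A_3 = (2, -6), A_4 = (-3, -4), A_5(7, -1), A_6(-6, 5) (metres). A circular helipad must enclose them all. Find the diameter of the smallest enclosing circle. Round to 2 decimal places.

14.50

By Welzl's lemma the MEC is supported by two points (diametrically opposite) or three points (on a circumcircle).
The minimum enclosing circle is determined by three boundary points: A_3, A_5, A_6.
Their circumcentre is (1/38, 37/38) with r² = 37925/722.
The farthest remaining point A_1 is at distance² 29261/722 ≤ 37925/722.
Diameter = 2r = 2√(37925/722) ≈ 14.50.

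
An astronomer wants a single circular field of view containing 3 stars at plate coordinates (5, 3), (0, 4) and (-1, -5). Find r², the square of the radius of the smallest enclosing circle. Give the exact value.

13325/529

Call the three points A, B, C in the order given.
Side lengths²: AB² = 26, AC² = 100, BC² = 82.
Since AC² = 100 < 82 + 26 = 108, the triangle is acute, so the smallest enclosing circle is the circumcircle.
Circumcentre = (38/23, -17/23), r² = 13325/529.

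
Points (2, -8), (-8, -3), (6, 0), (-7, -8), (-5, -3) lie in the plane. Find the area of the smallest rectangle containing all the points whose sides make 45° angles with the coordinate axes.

In coordinates u = x + y, v = x − y the rectangle is axis-aligned; the map (x,y)→(u,v) scales areas by 2.
u-values: -6, -11, 6, -15, -8; range = 6 − (-15) = 21.
v-values: 10, -5, 6, 1, -2; range = 10 − (-5) = 15.
Area = (21 × 15) / 2 = 157.5.

157.5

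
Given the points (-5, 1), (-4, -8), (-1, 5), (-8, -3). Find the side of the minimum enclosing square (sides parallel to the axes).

The bounding box has width 7 and height 13.
An axis-aligned square enclosing the set must have side ≥ max(width, height).
So the minimum side is max(7, 13) = 13.

13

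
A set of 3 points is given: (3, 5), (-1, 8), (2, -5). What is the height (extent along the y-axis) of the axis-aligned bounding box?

max y = 8, min y = -5, so height = 13.

13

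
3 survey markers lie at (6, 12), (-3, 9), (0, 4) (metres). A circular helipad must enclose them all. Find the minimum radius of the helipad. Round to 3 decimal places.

5.122

Call the three points A, B, C in the order given.
Side lengths²: AB² = 90, AC² = 100, BC² = 34.
Since AC² = 100 < 90 + 34 = 124, the triangle is acute, so the smallest enclosing circle is the circumcircle.
Circumcentre = (19/9, 26/3), r² = 2125/81.
r = √(2125/81) ≈ 5.122.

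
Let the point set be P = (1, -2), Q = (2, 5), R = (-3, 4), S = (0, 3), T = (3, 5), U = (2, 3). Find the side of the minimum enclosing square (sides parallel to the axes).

The bounding box has width 6 and height 7.
An axis-aligned square enclosing the set must have side ≥ max(width, height).
So the minimum side is max(6, 7) = 7.

7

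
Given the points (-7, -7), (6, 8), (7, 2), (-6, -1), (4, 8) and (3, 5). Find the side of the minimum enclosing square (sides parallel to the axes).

15

The bounding box has width 14 and height 15.
An axis-aligned square enclosing the set must have side ≥ max(width, height).
So the minimum side is max(14, 15) = 15.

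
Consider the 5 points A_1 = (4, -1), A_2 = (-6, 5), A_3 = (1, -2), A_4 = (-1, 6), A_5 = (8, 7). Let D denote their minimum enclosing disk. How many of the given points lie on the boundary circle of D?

3

The minimum enclosing circle of a finite set is fixed by two of the points (as a diameter) or three (as a circumcircle).
The minimum enclosing circle is determined by three boundary points: A_2, A_3, A_5.
Their circumcentre is (1.125, 5.125) with r² = 50.78125.
The farthest remaining point A_1 is at distance² 45.78125 ≤ 50.78125.
The points at distance exactly r from the centre are A_2, A_3, A_5 — 3 points.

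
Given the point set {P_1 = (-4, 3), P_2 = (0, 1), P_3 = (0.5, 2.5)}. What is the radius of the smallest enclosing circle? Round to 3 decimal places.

2.287

Side lengths²: P_1P_2² = 20, P_1P_3² = 20.5, P_2P_3² = 2.5.
Since P_1P_3² = 20.5 < 20 + 2.5 = 22.5, the triangle is acute, so the smallest enclosing circle is the circumcircle.
Circumcentre = (-25/14, 17/7), r² = 1025/196.
r = √(1025/196) ≈ 2.287.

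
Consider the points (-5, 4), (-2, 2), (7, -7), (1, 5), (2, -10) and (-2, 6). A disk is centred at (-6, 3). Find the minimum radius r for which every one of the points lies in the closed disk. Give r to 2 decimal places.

The required radius is the distance from (-6, 3) to the farthest point.
Squared distances: 2, 17, 269, 53, 233, 25.
Maximum is 269, attained at (7, -7).
r = √269 ≈ 16.40.

16.40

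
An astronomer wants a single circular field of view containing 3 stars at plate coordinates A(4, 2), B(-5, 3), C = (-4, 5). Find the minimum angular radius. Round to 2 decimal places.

Side lengths²: AB² = 82, AC² = 73, BC² = 5.
Since AB² = 82 ≥ 73 + 5 = 78, the angle opposite AB is not acute, so the smallest enclosing circle has AB as diameter.
Centre = midpoint of AB = (-0.5, 2.5), r² = 82/4 = 20.5.
r = √(20.5) ≈ 4.53.

4.53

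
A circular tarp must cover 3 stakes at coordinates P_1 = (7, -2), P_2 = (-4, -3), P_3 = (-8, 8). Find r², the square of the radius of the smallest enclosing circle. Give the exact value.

Side lengths²: P_1P_2² = 122, P_1P_3² = 325, P_2P_3² = 137.
Since P_1P_3² = 325 ≥ 137 + 122 = 259, the angle opposite P_1P_3 is not acute, so the smallest enclosing circle has P_1P_3 as diameter.
Centre = midpoint of P_1P_3 = (-0.5, 3), r² = 325/4 = 81.25.

81.25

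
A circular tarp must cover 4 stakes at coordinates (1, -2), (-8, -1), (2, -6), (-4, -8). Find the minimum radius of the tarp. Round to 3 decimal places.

By Welzl's lemma the MEC is supported by two points (diametrically opposite) or three points (on a circumcircle).
The farthest pair is (-8, -1)–(2, -6) with squared distance 125. The circle on this segment as diameter has centre (-3, -3.5) and r² = 125/4 = 31.25.
Check (1, -2): distance² to centre = 18.25 ≤ 31.25, so it lies inside.
All remaining points lie in this disk, and no smaller disk contains both endpoints, so this is the minimum enclosing circle.
r = √(31.25) ≈ 5.590.

5.590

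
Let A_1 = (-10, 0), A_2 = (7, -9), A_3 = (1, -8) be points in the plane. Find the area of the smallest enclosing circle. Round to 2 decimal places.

Side lengths²: A_1A_2² = 370, A_1A_3² = 185, A_2A_3² = 37.
Since A_1A_2² = 370 ≥ 185 + 37 = 222, the angle opposite A_1A_2 is not acute, so the smallest enclosing circle has A_1A_2 as diameter.
Centre = midpoint of A_1A_2 = (-1.5, -4.5), r² = 370/4 = 92.5.
Area = π·r² = π·92.5 ≈ 290.60.

290.60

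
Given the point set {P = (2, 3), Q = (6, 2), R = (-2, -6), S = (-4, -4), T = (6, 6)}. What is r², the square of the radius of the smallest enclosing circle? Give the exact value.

52

By Welzl's lemma the MEC is supported by two points (diametrically opposite) or three points (on a circumcircle).
The farthest pair is R–T with squared distance 208. The circle on this segment as diameter has centre (2, 0) and r² = 208/4 = 52.
Check P: distance² to centre = 9 ≤ 52, so it lies inside.
All remaining points lie in this disk, and no smaller disk contains both endpoints, so this is the minimum enclosing circle.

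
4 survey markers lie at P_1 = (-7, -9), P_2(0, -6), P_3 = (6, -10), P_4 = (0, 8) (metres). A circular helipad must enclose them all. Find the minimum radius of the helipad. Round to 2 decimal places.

By Welzl's lemma the MEC is supported by two points (diametrically opposite) or three points (on a circumcircle).
The minimum enclosing circle is determined by three boundary points: P_1, P_3, P_4.
Their circumcentre is (3/38, -75/38) with r² = 71825/722.
The farthest remaining point P_2 is at distance² 11709/722 ≤ 71825/722.
r = √(71825/722) ≈ 9.97.

9.97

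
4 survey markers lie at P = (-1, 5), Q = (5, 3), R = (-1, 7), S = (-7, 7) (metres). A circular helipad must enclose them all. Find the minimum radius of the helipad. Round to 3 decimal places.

The farthest pair is Q–S with squared distance 160. The circle on this segment as diameter has centre (-1, 5) and r² = 160/4 = 40.
Check P: distance² to centre = 0 ≤ 40, so it lies inside.
All remaining points lie in this disk, and no smaller disk contains both endpoints, so this is the minimum enclosing circle.
r = √40 ≈ 6.325.

6.325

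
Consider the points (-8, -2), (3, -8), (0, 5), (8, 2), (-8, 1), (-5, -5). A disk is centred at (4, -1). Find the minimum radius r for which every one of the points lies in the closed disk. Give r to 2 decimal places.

The required radius is the distance from (4, -1) to the farthest point.
Squared distances: 145, 50, 52, 25, 148, 97.
Maximum is 148, attained at (-8, 1).
r = √148 ≈ 12.17.

12.17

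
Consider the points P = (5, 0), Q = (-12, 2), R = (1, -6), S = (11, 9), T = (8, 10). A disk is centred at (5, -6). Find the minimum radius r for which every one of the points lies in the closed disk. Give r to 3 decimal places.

18.788

The required radius is the distance from (5, -6) to the farthest point.
Squared distances: 36, 353, 16, 261, 265.
Maximum is 353, attained at Q.
r = √353 ≈ 18.788.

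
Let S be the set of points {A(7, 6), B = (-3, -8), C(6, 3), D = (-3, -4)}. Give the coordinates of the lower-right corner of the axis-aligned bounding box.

x-range [-3, 7], y-range [-8, 6].
The lower-right corner is (7, -8).

(7, -8)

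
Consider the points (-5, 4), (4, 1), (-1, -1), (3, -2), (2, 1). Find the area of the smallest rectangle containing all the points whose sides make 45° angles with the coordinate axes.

49

In coordinates u = x + y, v = x − y the rectangle is axis-aligned; the map (x,y)→(u,v) scales areas by 2.
u-values: -1, 5, -2, 1, 3; range = 5 − (-2) = 7.
v-values: -9, 3, 0, 5, 1; range = 5 − (-9) = 14.
Area = (7 × 14) / 2 = 49.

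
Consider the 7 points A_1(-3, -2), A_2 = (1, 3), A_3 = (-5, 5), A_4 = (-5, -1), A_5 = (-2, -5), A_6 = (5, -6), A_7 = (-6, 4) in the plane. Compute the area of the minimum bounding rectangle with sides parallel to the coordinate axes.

121

x ranges over [-6, 5], width 11.
y ranges over [-6, 5], height 11.
Area = 11 × 11 = 121.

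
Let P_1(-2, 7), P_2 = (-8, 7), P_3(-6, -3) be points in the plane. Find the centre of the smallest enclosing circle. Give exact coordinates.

Side lengths²: P_1P_2² = 36, P_1P_3² = 116, P_2P_3² = 104.
Since P_1P_3² = 116 < 104 + 36 = 140, the triangle is acute, so the smallest enclosing circle is the circumcircle.
Circumcentre = (-5, 2.4), r² = 30.16.
Centre = (-5, 2.4).

(-5, 2.4)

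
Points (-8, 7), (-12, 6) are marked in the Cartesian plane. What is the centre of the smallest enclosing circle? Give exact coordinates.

(-10, 6.5)

The smallest circle enclosing two points has them as diameter endpoints.
Centre = midpoint = (-10, 6.5); r² = |(-8, 7)−(-12, 6)|²/4 = 17/4 = 4.25.
Centre = (-10, 6.5).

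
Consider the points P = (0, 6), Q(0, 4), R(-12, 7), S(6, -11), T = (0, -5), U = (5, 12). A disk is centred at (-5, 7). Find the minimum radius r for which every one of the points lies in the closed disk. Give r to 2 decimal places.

21.10

The required radius is the distance from (-5, 7) to the farthest point.
Squared distances: 26, 34, 49, 445, 169, 125.
Maximum is 445, attained at S.
r = √445 ≈ 21.10.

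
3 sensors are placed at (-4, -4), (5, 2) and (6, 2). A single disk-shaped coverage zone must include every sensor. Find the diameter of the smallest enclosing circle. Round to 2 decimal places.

Call the three points A, B, C in the order given.
Side lengths²: AB² = 117, AC² = 136, BC² = 1.
Since AC² = 136 ≥ 117 + 1 = 118, the angle opposite AC is not acute, so the smallest enclosing circle has AC as diameter.
Centre = midpoint of AC = (1, -1), r² = 136/4 = 34.
Diameter = 2r = 2√34 ≈ 11.66.

11.66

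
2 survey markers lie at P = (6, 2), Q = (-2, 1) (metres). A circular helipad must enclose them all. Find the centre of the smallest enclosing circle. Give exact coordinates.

(2, 1.5)

The smallest circle enclosing two points has them as diameter endpoints.
Centre = midpoint = (2, 1.5); r² = |PQ|²/4 = 65/4 = 16.25.
Centre = (2, 1.5).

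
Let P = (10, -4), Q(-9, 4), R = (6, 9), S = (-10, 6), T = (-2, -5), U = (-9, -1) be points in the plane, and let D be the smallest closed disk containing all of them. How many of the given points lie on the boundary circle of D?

2

The farthest pair is P–S with squared distance 500. The circle on this segment as diameter has centre (0, 1) and r² = 500/4 = 125.
Check Q: distance² to centre = 90 ≤ 125, so it lies inside.
All remaining points lie in this disk, and no smaller disk contains both endpoints, so this is the minimum enclosing circle.
The points at distance exactly r from the centre are P, S — 2 points.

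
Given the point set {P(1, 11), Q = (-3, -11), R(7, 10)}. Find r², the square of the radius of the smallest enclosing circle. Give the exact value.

Side lengths²: PQ² = 500, PR² = 37, QR² = 541.
Since QR² = 541 ≥ 500 + 37 = 537, the angle opposite QR is not acute, so the smallest enclosing circle has QR as diameter.
Centre = midpoint of QR = (2, -0.5), r² = 541/4 = 135.25.

135.25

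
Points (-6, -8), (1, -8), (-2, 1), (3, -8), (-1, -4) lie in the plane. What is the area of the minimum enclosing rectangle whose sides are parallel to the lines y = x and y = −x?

In coordinates u = x + y, v = x − y the rectangle is axis-aligned; the map (x,y)→(u,v) scales areas by 2.
u-values: -14, -7, -1, -5, -5; range = -1 − (-14) = 13.
v-values: 2, 9, -3, 11, 3; range = 11 − (-3) = 14.
Area = (13 × 14) / 2 = 91.

91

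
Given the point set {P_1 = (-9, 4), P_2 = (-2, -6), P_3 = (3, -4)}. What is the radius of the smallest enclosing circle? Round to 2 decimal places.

7.21

Side lengths²: P_1P_2² = 149, P_1P_3² = 208, P_2P_3² = 29.
Since P_1P_3² = 208 ≥ 149 + 29 = 178, the angle opposite P_1P_3 is not acute, so the smallest enclosing circle has P_1P_3 as diameter.
Centre = midpoint of P_1P_3 = (-3, 0), r² = 208/4 = 52.
r = √52 ≈ 7.21.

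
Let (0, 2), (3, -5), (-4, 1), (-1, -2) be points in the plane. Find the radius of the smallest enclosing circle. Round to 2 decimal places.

4.61

By Welzl's lemma the MEC is supported by two points (diametrically opposite) or three points (on a circumcircle).
The farthest pair is (3, -5)–(-4, 1) with squared distance 85. The circle on this segment as diameter has centre (-0.5, -2) and r² = 85/4 = 21.25.
Check (0, 2): distance² to centre = 16.25 ≤ 21.25, so it lies inside.
All remaining points lie in this disk, and no smaller disk contains both endpoints, so this is the minimum enclosing circle.
r = √(21.25) ≈ 4.61.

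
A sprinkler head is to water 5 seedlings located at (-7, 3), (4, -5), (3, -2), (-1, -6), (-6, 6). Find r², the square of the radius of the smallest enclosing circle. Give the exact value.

55.25

A smallest enclosing disk is always determined by at most three of the input points on its boundary.
The farthest pair is (4, -5)–(-6, 6) with squared distance 221. The circle on this segment as diameter has centre (-1, 0.5) and r² = 221/4 = 55.25.
Check (-7, 3): distance² to centre = 42.25 ≤ 55.25, so it lies inside.
All remaining points lie in this disk, and no smaller disk contains both endpoints, so this is the minimum enclosing circle.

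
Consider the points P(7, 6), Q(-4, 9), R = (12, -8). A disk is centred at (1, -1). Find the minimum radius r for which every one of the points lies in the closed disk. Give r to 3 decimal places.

13.038

The required radius is the distance from (1, -1) to the farthest point.
Squared distances: 85, 125, 170.
Maximum is 170, attained at R.
r = √170 ≈ 13.038.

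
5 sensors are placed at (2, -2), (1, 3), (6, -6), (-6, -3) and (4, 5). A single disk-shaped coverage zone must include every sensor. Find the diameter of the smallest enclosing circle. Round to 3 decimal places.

The minimum enclosing circle of a finite set is fixed by two of the points (as a diameter) or three (as a circumcircle).
The minimum enclosing circle is determined by three boundary points: (6, -6), (-6, -3), (4, 5).
Their circumcentre is (17/21, -53/42) with r² = 87125/1764.
The farthest remaining point (1, 3) is at distance² 32105/1764 ≤ 87125/1764.
Diameter = 2r = 2√(87125/1764) ≈ 14.056.

14.056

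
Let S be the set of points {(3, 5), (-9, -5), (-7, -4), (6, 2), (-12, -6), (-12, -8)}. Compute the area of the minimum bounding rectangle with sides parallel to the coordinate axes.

234

x ranges over [-12, 6], width 18.
y ranges over [-8, 5], height 13.
Area = 18 × 13 = 234.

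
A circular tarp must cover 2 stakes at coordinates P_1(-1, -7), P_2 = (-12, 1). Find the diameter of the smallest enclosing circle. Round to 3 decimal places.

13.601

The smallest circle enclosing two points has them as diameter endpoints.
Centre = midpoint = (-6.5, -3); r² = |P_1P_2|²/4 = 185/4 = 46.25.
Diameter = 2r = 2√(46.25) ≈ 13.601.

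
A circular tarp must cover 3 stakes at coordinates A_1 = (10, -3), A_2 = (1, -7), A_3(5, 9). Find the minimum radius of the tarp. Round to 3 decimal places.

8.246

Side lengths²: A_1A_2² = 97, A_1A_3² = 169, A_2A_3² = 272.
Since A_2A_3² = 272 ≥ 169 + 97 = 266, the angle opposite A_2A_3 is not acute, so the smallest enclosing circle has A_2A_3 as diameter.
Centre = midpoint of A_2A_3 = (3, 1), r² = 272/4 = 68.
r = √68 ≈ 8.246.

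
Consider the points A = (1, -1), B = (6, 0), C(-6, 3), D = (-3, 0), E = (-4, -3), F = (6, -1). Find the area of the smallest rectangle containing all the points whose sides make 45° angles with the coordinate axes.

104

In coordinates u = x + y, v = x − y the rectangle is axis-aligned; the map (x,y)→(u,v) scales areas by 2.
u-values: 0, 6, -3, -3, -7, 5; range = 6 − (-7) = 13.
v-values: 2, 6, -9, -3, -1, 7; range = 7 − (-9) = 16.
Area = (13 × 16) / 2 = 104.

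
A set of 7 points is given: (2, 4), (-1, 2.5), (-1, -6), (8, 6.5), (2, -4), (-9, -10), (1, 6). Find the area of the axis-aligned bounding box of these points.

280.5

x ranges over [-9, 8], width 17.
y ranges over [-10, 6.5], height 16.5.
Area = 17 × 16.5 = 280.5.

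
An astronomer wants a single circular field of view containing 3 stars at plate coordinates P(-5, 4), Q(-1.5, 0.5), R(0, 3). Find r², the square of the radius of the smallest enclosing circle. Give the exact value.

6.90625

Side lengths²: PQ² = 24.5, PR² = 26, QR² = 8.5.
Since PR² = 26 < 24.5 + 8.5 = 33, the triangle is acute, so the smallest enclosing circle is the circumcircle.
Circumcentre = (-2.625, 2.875), r² = 6.90625.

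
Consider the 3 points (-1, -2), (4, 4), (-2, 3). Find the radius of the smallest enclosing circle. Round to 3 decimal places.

3.907

Call the three points A, B, C in the order given.
Side lengths²: AB² = 61, AC² = 26, BC² = 37.
Since AB² = 61 < 37 + 26 = 63, the triangle is acute, so the smallest enclosing circle is the circumcircle.
Circumcentre = (87/62, 67/62), r² = 29341/1922.
r = √(29341/1922) ≈ 3.907.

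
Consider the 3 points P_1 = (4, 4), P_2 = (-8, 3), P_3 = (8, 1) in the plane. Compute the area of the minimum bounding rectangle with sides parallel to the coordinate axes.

x ranges over [-8, 8], width 16.
y ranges over [1, 4], height 3.
Area = 16 × 3 = 48.

48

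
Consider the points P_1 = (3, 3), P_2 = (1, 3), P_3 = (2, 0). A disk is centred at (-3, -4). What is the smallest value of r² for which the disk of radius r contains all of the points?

The required radius is the distance from (-3, -4) to the farthest point.
Squared distances: 85, 65, 41.
Maximum is 85, attained at P_1.

85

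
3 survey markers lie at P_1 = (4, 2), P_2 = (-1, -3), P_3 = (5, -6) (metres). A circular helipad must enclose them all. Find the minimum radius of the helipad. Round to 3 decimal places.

4.249

Side lengths²: P_1P_2² = 50, P_1P_3² = 65, P_2P_3² = 45.
Since P_1P_3² = 65 < 50 + 45 = 95, the triangle is acute, so the smallest enclosing circle is the circumcircle.
Circumcentre = (19/6, -13/6), r² = 325/18.
r = √(325/18) ≈ 4.249.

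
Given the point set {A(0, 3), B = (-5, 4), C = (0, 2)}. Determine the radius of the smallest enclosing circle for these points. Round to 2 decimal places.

Side lengths²: AB² = 26, AC² = 1, BC² = 29.
Since BC² = 29 ≥ 26 + 1 = 27, the angle opposite BC is not acute, so the smallest enclosing circle has BC as diameter.
Centre = midpoint of BC = (-2.5, 3), r² = 29/4 = 7.25.
r = √(7.25) ≈ 2.69.

2.69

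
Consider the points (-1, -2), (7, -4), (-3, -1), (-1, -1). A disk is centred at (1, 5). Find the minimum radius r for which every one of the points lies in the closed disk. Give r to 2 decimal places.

10.82

The required radius is the distance from (1, 5) to the farthest point.
Squared distances: 53, 117, 52, 40.
Maximum is 117, attained at (7, -4).
r = √117 ≈ 10.82.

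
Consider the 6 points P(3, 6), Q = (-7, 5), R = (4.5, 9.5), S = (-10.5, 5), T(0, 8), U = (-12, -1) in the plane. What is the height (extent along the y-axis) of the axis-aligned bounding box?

max y = 9.5, min y = -1, so height = 10.5.

10.5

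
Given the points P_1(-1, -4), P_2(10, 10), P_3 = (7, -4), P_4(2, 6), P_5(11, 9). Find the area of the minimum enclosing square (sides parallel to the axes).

The bounding box has width 12 and height 14.
An axis-aligned square enclosing the set must have side ≥ max(width, height).
So the minimum side is max(12, 14) = 14.
Area = 14² = 196.

196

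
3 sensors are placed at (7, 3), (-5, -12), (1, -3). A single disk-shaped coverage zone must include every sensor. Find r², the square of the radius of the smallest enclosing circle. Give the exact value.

92.25

Call the three points A, B, C in the order given.
Side lengths²: AB² = 369, AC² = 72, BC² = 117.
Since AB² = 369 ≥ 117 + 72 = 189, the angle opposite AB is not acute, so the smallest enclosing circle has AB as diameter.
Centre = midpoint of AB = (1, -4.5), r² = 369/4 = 92.25.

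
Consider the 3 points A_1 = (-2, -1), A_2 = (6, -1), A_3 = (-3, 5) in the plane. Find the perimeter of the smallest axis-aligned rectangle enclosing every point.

30

Width = max x − min x = 6 − (-3) = 9.
Height = max y − min y = 5 − (-1) = 6.
Perimeter = 2(9 + 6) = 30.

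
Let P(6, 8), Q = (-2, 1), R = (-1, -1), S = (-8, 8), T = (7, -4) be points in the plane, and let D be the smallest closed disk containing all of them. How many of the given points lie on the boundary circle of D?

2

The minimum enclosing circle of a finite set is fixed by two of the points (as a diameter) or three (as a circumcircle).
The farthest pair is S–T with squared distance 369. The circle on this segment as diameter has centre (-0.5, 2) and r² = 369/4 = 92.25.
Check P: distance² to centre = 78.25 ≤ 92.25, so it lies inside.
All remaining points lie in this disk, and no smaller disk contains both endpoints, so this is the minimum enclosing circle.
The points at distance exactly r from the centre are S, T — 2 points.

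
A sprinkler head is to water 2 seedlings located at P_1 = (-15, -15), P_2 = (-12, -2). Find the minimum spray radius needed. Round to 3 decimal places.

6.671

The smallest circle enclosing two points has them as diameter endpoints.
Centre = midpoint = (-13.5, -8.5); r² = |P_1P_2|²/4 = 178/4 = 44.5.
r = √(44.5) ≈ 6.671.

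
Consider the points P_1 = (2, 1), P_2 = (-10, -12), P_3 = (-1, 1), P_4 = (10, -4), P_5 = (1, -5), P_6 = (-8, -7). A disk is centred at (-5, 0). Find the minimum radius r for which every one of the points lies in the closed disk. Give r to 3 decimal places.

The required radius is the distance from (-5, 0) to the farthest point.
Squared distances: 50, 169, 17, 241, 61, 58.
Maximum is 241, attained at P_4.
r = √241 ≈ 15.524.

15.524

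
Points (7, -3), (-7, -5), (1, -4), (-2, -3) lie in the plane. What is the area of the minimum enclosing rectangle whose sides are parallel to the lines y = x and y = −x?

In coordinates u = x + y, v = x − y the rectangle is axis-aligned; the map (x,y)→(u,v) scales areas by 2.
u-values: 4, -12, -3, -5; range = 4 − (-12) = 16.
v-values: 10, -2, 5, 1; range = 10 − (-2) = 12.
Area = (16 × 12) / 2 = 96.

96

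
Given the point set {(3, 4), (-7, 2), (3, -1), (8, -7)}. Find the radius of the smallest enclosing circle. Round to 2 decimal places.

8.75

By Welzl's lemma the MEC is supported by two points (diametrically opposite) or three points (on a circumcircle).
The farthest pair is (-7, 2)–(8, -7) with squared distance 306. The circle on this segment as diameter has centre (0.5, -2.5) and r² = 306/4 = 76.5.
Check (3, 4): distance² to centre = 48.5 ≤ 76.5, so it lies inside.
All remaining points lie in this disk, and no smaller disk contains both endpoints, so this is the minimum enclosing circle.
r = √(76.5) ≈ 8.75.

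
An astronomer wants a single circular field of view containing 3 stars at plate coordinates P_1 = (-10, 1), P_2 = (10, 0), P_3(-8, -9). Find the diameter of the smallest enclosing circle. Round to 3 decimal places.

20.756

Side lengths²: P_1P_2² = 401, P_1P_3² = 104, P_2P_3² = 405.
Since P_2P_3² = 405 < 401 + 104 = 505, the triangle is acute, so the smallest enclosing circle is the circumcircle.
Circumcentre = (-3/22, -49/22), r² = 26065/242.
Diameter = 2r = 2√(26065/242) ≈ 20.756.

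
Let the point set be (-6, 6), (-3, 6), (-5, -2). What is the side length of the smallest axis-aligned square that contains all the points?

8

The bounding box has width 3 and height 8.
An axis-aligned square enclosing the set must have side ≥ max(width, height).
So the minimum side is max(3, 8) = 8.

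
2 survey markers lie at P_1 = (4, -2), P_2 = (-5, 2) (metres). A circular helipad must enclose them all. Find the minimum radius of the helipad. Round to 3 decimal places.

4.924

The smallest circle enclosing two points has them as diameter endpoints.
Centre = midpoint = (-0.5, 0); r² = |P_1P_2|²/4 = 97/4 = 24.25.
r = √(24.25) ≈ 4.924.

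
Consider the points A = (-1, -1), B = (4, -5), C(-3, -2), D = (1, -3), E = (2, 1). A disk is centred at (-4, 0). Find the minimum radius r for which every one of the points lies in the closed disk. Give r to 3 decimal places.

The required radius is the distance from (-4, 0) to the farthest point.
Squared distances: 10, 89, 5, 34, 37.
Maximum is 89, attained at B.
r = √89 ≈ 9.434.

9.434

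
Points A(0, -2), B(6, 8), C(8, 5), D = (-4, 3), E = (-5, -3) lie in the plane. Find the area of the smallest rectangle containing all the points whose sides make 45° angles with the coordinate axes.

In coordinates u = x + y, v = x − y the rectangle is axis-aligned; the map (x,y)→(u,v) scales areas by 2.
u-values: -2, 14, 13, -1, -8; range = 14 − (-8) = 22.
v-values: 2, -2, 3, -7, -2; range = 3 − (-7) = 10.
Area = (22 × 10) / 2 = 110.

110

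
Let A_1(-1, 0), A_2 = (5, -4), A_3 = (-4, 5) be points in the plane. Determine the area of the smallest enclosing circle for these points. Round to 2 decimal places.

127.23

Side lengths²: A_1A_2² = 52, A_1A_3² = 34, A_2A_3² = 162.
Since A_2A_3² = 162 ≥ 52 + 34 = 86, the angle opposite A_2A_3 is not acute, so the smallest enclosing circle has A_2A_3 as diameter.
Centre = midpoint of A_2A_3 = (0.5, 0.5), r² = 162/4 = 40.5.
Area = π·r² = π·40.5 ≈ 127.23.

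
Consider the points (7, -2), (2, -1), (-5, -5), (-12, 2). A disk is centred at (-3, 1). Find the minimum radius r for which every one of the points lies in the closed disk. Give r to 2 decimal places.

The required radius is the distance from (-3, 1) to the farthest point.
Squared distances: 109, 29, 40, 82.
Maximum is 109, attained at (7, -2).
r = √109 ≈ 10.44.

10.44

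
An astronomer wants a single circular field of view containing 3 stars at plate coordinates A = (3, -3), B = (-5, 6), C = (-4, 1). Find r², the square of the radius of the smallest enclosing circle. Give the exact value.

36.25

Side lengths²: AB² = 145, AC² = 65, BC² = 26.
Since AB² = 145 ≥ 65 + 26 = 91, the angle opposite AB is not acute, so the smallest enclosing circle has AB as diameter.
Centre = midpoint of AB = (-1, 1.5), r² = 145/4 = 36.25.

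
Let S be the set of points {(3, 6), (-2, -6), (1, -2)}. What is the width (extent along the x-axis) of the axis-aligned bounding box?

5

max x = 3, min x = -2, so width = 5.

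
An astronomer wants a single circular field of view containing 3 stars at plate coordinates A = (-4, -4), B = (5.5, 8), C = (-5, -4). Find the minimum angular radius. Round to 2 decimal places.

7.97

Side lengths²: AB² = 234.25, AC² = 1, BC² = 254.25.
Since BC² = 254.25 ≥ 234.25 + 1 = 235.25, the angle opposite BC is not acute, so the smallest enclosing circle has BC as diameter.
Centre = midpoint of BC = (0.25, 2), r² = 254.25/4 = 63.5625.
r = √(63.5625) ≈ 7.97.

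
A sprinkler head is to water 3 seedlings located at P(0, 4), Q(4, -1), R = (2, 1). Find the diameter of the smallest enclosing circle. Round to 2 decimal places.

6.40

Side lengths²: PQ² = 41, PR² = 13, QR² = 8.
Since PQ² = 41 ≥ 13 + 8 = 21, the angle opposite PQ is not acute, so the smallest enclosing circle has PQ as diameter.
Centre = midpoint of PQ = (2, 1.5), r² = 41/4 = 10.25.
Diameter = 2r = 2√(10.25) ≈ 6.40.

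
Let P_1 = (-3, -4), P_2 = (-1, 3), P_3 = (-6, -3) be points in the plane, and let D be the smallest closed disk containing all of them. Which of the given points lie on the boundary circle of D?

Side lengths²: P_1P_2² = 53, P_1P_3² = 10, P_2P_3² = 61.
Since P_2P_3² = 61 < 53 + 10 = 63, the triangle is acute, so the smallest enclosing circle is the circumcircle.
Circumcentre = (-155/46, -5/46), r² = 16165/1058.
The points at distance exactly r from the centre are P_1, P_2, P_3 — 3 points.

P_1, P_2, P_3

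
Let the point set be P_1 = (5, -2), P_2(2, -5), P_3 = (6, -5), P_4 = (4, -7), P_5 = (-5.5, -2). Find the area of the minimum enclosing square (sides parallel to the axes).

The bounding box has width 11.5 and height 5.
An axis-aligned square enclosing the set must have side ≥ max(width, height).
So the minimum side is max(11.5, 5) = 11.5.
Area = 11.5² = 132.25.

132.25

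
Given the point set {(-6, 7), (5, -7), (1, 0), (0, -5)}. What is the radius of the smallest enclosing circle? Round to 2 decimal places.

A smallest enclosing disk is always determined by at most three of the input points on its boundary.
The farthest pair is (-6, 7)–(5, -7) with squared distance 317. The circle on this segment as diameter has centre (-0.5, 0) and r² = 317/4 = 79.25.
Check (1, 0): distance² to centre = 2.25 ≤ 79.25, so it lies inside.
All remaining points lie in this disk, and no smaller disk contains both endpoints, so this is the minimum enclosing circle.
r = √(79.25) ≈ 8.90.

8.90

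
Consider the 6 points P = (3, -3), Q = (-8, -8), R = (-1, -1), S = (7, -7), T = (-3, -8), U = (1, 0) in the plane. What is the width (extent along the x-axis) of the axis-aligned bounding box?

15

max x = 7, min x = -8, so width = 15.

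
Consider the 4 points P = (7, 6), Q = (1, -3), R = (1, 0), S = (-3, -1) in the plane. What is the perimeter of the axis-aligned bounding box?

Width = max x − min x = 7 − (-3) = 10.
Height = max y − min y = 6 − (-3) = 9.
Perimeter = 2(10 + 9) = 38.

38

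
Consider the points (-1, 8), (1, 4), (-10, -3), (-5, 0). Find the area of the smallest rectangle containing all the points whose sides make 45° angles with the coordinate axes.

In coordinates u = x + y, v = x − y the rectangle is axis-aligned; the map (x,y)→(u,v) scales areas by 2.
u-values: 7, 5, -13, -5; range = 7 − (-13) = 20.
v-values: -9, -3, -7, -5; range = -3 − (-9) = 6.
Area = (20 × 6) / 2 = 60.

60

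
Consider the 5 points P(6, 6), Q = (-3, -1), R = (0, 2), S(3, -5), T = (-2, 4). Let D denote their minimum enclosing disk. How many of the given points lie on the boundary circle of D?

A smallest enclosing disk is always determined by at most three of the input points on its boundary.
The minimum enclosing circle is determined by three boundary points: P, Q, S.
Their circumcentre is (8/3, 1) with r² = 325/9.
The farthest remaining point T is at distance² 277/9 ≤ 325/9.
The points at distance exactly r from the centre are P, Q, S — 3 points.

3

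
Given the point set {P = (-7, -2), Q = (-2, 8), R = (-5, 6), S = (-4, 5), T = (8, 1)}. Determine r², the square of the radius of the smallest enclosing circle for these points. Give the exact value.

The minimum enclosing circle is determined by three boundary points: P, Q, T.
Their circumcentre is (5/18, 11/18) with r² = 9685/162.
The farthest remaining point R is at distance² 9217/162 ≤ 9685/162.

9685/162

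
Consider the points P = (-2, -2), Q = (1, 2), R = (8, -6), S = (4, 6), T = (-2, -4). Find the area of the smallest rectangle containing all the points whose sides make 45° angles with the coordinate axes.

In coordinates u = x + y, v = x − y the rectangle is axis-aligned; the map (x,y)→(u,v) scales areas by 2.
u-values: -4, 3, 2, 10, -6; range = 10 − (-6) = 16.
v-values: 0, -1, 14, -2, 2; range = 14 − (-2) = 16.
Area = (16 × 16) / 2 = 128.

128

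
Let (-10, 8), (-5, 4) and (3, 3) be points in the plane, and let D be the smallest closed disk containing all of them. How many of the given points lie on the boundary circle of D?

Call the three points A, B, C in the order given.
Side lengths²: AB² = 41, AC² = 194, BC² = 65.
Since AC² = 194 ≥ 65 + 41 = 106, the angle opposite AC is not acute, so the smallest enclosing circle has AC as diameter.
Centre = midpoint of AC = (-3.5, 5.5), r² = 194/4 = 48.5.
The points at distance exactly r from the centre are (-10, 8), (3, 3) — 2 points.

2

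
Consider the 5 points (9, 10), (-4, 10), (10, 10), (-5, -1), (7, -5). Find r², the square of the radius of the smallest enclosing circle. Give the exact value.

The minimum enclosing circle is determined by three boundary points: (-4, 10), (10, 10), (7, -5).
Their circumcentre is (3, 3.6) with r² = 89.96.
The farthest remaining point (-5, -1) is at distance² 85.16 ≤ 89.96.

89.96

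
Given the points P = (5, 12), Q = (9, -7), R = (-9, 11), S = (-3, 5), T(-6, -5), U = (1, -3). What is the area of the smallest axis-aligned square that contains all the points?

361

The bounding box has width 18 and height 19.
An axis-aligned square enclosing the set must have side ≥ max(width, height).
So the minimum side is max(18, 19) = 19.
Area = 19² = 361.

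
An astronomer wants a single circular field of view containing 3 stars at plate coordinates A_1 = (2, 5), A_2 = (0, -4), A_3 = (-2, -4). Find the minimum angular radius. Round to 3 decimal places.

Side lengths²: A_1A_2² = 85, A_1A_3² = 97, A_2A_3² = 4.
Since A_1A_3² = 97 ≥ 85 + 4 = 89, the angle opposite A_1A_3 is not acute, so the smallest enclosing circle has A_1A_3 as diameter.
Centre = midpoint of A_1A_3 = (0, 0.5), r² = 97/4 = 24.25.
r = √(24.25) ≈ 4.924.

4.924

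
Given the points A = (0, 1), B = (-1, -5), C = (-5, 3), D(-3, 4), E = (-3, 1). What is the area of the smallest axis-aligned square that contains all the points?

The bounding box has width 5 and height 9.
An axis-aligned square enclosing the set must have side ≥ max(width, height).
So the minimum side is max(5, 9) = 9.
Area = 9² = 81.

81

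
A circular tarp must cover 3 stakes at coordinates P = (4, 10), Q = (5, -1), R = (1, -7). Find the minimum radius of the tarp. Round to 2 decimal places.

8.63

Side lengths²: PQ² = 122, PR² = 298, QR² = 52.
Since PR² = 298 ≥ 122 + 52 = 174, the angle opposite PR is not acute, so the smallest enclosing circle has PR as diameter.
Centre = midpoint of PR = (2.5, 1.5), r² = 298/4 = 74.5.
r = √(74.5) ≈ 8.63.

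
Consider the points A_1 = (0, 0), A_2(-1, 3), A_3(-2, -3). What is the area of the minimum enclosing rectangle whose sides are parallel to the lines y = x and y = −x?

17.5

In coordinates u = x + y, v = x − y the rectangle is axis-aligned; the map (x,y)→(u,v) scales areas by 2.
u-values: 0, 2, -5; range = 2 − (-5) = 7.
v-values: 0, -4, 1; range = 1 − (-4) = 5.
Area = (7 × 5) / 2 = 17.5.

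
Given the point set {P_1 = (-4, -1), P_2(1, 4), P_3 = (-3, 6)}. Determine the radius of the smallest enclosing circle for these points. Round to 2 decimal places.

Side lengths²: P_1P_2² = 50, P_1P_3² = 50, P_2P_3² = 20.
Since P_1P_3² = 50 < 50 + 20 = 70, the triangle is acute, so the smallest enclosing circle is the circumcircle.
Circumcentre = (-7/3, 7/3), r² = 125/9.
r = √(125/9) ≈ 3.73.

3.73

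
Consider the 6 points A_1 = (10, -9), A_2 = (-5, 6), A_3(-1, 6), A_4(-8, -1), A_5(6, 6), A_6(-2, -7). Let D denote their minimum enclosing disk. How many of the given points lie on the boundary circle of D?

2

The minimum enclosing circle of a finite set is fixed by two of the points (as a diameter) or three (as a circumcircle).
The farthest pair is A_1–A_2 with squared distance 450. The circle on this segment as diameter has centre (2.5, -1.5) and r² = 450/4 = 112.5.
Check A_3: distance² to centre = 68.5 ≤ 112.5, so it lies inside.
All remaining points lie in this disk, and no smaller disk contains both endpoints, so this is the minimum enclosing circle.
The points at distance exactly r from the centre are A_1, A_2 — 2 points.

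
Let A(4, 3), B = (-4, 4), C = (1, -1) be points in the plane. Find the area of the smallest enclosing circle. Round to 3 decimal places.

Side lengths²: AB² = 65, AC² = 25, BC² = 50.
Since AB² = 65 < 50 + 25 = 75, the triangle is acute, so the smallest enclosing circle is the circumcircle.
Circumcentre = (-1/14, 41/14), r² = 1625/98.
Area = π·r² = π·1625/98 ≈ 52.093.

52.093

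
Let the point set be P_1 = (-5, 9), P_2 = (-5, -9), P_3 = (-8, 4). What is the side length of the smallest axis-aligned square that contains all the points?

The bounding box has width 3 and height 18.
An axis-aligned square enclosing the set must have side ≥ max(width, height).
So the minimum side is max(3, 18) = 18.

18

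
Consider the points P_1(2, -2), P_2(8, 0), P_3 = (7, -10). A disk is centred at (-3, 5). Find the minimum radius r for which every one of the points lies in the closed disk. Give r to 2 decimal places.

The required radius is the distance from (-3, 5) to the farthest point.
Squared distances: 74, 146, 325.
Maximum is 325, attained at P_3.
r = √325 ≈ 18.03.

18.03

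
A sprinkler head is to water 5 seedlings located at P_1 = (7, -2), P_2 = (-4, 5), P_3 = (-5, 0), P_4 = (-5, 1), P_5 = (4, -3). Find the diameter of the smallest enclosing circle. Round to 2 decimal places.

The minimum enclosing circle of a finite set is fixed by two of the points (as a diameter) or three (as a circumcircle).
The minimum enclosing circle is determined by three boundary points: P_1, P_2, P_3.
Their circumcentre is (43/31, 41/31) with r² = 40885/961.
The farthest remaining point P_4 is at distance² 39304/961 ≤ 40885/961.
Diameter = 2r = 2√(40885/961) ≈ 13.05.

13.05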